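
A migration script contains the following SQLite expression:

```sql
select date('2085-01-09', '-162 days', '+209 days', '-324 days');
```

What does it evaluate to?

2084-04-07

Applying '-162 days' to 2085-01-09: counting 162 days back gives 2084-07-31.
Applying '+209 days' to 2084-07-31: counting 209 days forward gives 2085-02-25.
Applying '-324 days' to 2085-02-25: counting 324 days back gives 2084-04-07.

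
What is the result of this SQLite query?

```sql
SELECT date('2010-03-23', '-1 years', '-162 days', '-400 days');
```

2007-09-08

Adding -1 year to 2010-03-23 gives 2009-03-23.
Applying '-162 days' to 2009-03-23: counting 162 days back gives 2008-10-12.
Applying '-400 days' to 2008-10-12: counting 400 days back gives 2007-09-08.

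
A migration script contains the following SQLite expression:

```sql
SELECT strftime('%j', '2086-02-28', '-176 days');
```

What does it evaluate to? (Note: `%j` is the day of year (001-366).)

248

First apply '-176 days': 2086-02-28 → 2085-09-05.
Day-of-year for 2085-09-05: days since 2085-01-01 inclusive = 248, zero-padded to 248.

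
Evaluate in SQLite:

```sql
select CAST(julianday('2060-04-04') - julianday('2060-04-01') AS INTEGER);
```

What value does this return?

3

Both dates are in April 2060: 4 − 1 = 3.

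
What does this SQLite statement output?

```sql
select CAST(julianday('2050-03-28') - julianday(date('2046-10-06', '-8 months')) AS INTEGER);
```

Adding -8 months to 2046-10-06 gives 2046-02-06.
22 days remain in February 2046 after the 6th (28 − 6).
Full months from March 2046 through February 2050 contribute their day counts.
Then 28 days into March 2050.
Total: 22 + 31 + 30 + 31 + 30 + 31 + 31 + 30 + 31 + 30 + 31 + 31 + 28 + 31 + 30 + 31 + 30 + 31 + 31 + 30 + 31 + 30 + 31 + 31 + 29 + 31 + 30 + 31 + 30 + 31 + 31 + 30 + 31 + 30 + 31 + 31 + 28 + 31 + 30 + 31 + 30 + 31 + 31 + 30 + 31 + 30 + 31 + 31 + 28 + 28 = 1511.

1511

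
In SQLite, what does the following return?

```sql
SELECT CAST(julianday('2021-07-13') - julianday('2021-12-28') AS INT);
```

18 days remain in July 2021 after the 13th (31 − 13).
August 2021: 31 days.
September 2021: 30 days.
October 2021: 31 days.
November 2021: 30 days.
Then 28 days into December 2021.
Total: 18 + 31 + 30 + 31 + 30 + 28 = 168.
The subtraction is earlier − later, so the result is −168 → -168.

-168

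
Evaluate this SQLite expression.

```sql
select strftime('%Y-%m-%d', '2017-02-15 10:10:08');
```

2017-02-15

`%Y-%m-%d` extracts the ISO date: 2017-02-15.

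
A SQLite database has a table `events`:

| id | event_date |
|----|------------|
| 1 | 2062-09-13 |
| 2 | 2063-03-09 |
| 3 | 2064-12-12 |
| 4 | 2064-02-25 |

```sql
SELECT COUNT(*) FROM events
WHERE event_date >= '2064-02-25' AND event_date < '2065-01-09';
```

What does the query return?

Rows in [2064-02-25, 2065-01-09): 2064-12-12, 2064-02-25 → 2 rows.

2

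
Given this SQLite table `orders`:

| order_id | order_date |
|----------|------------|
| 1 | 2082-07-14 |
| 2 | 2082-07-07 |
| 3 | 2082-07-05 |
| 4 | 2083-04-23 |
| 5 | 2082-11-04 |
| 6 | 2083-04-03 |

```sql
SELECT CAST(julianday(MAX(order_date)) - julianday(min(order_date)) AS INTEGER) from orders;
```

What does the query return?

MIN = 2082-07-05, MAX = 2083-04-23.
26 days remain in July 2082 after the 5th (31 − 5).
Full months from August 2082 through March 2083 contribute their day counts.
Then 23 days into April 2083.
Total: 26 + 31 + 30 + 31 + 30 + 31 + 31 + 28 + 31 + 23 = 292.

292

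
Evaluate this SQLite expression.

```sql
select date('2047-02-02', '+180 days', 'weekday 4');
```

Applying '+180 days' to 2047-02-02: counting 180 days forward gives 2047-08-01.
`weekday 4` advances to the next Thursday; 2047-08-01 is already a Thursday, so it stays at 2047-08-01.

2047-08-01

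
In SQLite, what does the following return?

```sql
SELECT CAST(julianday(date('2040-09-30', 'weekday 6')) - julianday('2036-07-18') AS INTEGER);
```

`weekday 6` advances to the next Saturday; 2040-09-30 is a Sunday, so it moves forward to 2040-10-06.
13 days remain in July 2036 after the 18th (31 − 18).
Full months from August 2036 through September 2040 contribute their day counts.
Then 6 days into October 2040.
Total: 13 + 31 + 30 + 31 + 30 + 31 + 31 + 28 + 31 + 30 + 31 + 30 + 31 + 31 + 30 + 31 + 30 + 31 + 31 + 28 + 31 + 30 + 31 + 30 + 31 + 31 + 30 + 31 + 30 + 31 + 31 + 28 + 31 + 30 + 31 + 30 + 31 + 31 + 30 + 31 + 30 + 31 + 31 + 29 + 31 + 30 + 31 + 30 + 31 + 31 + 30 + 6 = 1541.

1541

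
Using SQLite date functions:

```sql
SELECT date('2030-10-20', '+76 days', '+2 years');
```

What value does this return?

Applying '+76 days' to 2030-10-20: counting 76 days forward gives 2031-01-04.
Adding +2 years to 2031-01-04 gives 2033-01-04.

2033-01-04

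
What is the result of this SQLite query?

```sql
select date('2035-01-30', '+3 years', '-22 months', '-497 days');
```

Adding +3 years to 2035-01-30 gives 2038-01-30.
Adding -22 months to 2038-01-30 gives 2036-03-30.
Applying '-497 days' to 2036-03-30: counting 497 days back gives 2034-11-19.

2034-11-19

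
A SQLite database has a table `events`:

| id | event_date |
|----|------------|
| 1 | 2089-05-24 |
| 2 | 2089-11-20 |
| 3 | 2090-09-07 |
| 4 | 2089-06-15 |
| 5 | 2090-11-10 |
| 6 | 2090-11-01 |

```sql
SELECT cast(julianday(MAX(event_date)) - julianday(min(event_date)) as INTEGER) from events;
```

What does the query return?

535

MIN = 2089-05-24, MAX = 2090-11-10.
7 days remain in May 2089 after the 24th (31 − 24).
Full months from June 2089 through October 2090 contribute their day counts.
Then 10 days into November 2090.
Total: 7 + 30 + 31 + 31 + 30 + 31 + 30 + 31 + 31 + 28 + 31 + 30 + 31 + 30 + 31 + 31 + 30 + 31 + 10 = 535.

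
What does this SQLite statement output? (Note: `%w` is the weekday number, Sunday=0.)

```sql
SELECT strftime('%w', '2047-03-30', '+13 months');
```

First apply '+13 months': 2047-03-30 → 2048-04-30.
2048-04-30 is a Thursday; with Sunday=0 that is 4.

4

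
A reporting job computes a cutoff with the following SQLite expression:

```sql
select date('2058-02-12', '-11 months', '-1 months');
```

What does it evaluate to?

2057-02-12

Adding -11 months to 2058-02-12 gives 2057-03-12.
Adding -1 month to 2057-03-12 gives 2057-02-12.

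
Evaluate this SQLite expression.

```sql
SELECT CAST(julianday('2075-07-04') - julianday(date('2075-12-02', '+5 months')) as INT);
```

-303

Adding +5 months to 2075-12-02 gives 2076-05-02.
27 days remain in July 2075 after the 4th (31 − 4).
Full months from August 2075 through April 2076 contribute their day counts.
Then 2 days into May 2076.
Total: 27 + 31 + 30 + 31 + 30 + 31 + 31 + 29 + 31 + 30 + 2 = 303.
The subtraction is earlier − later, so the result is −303 → -303.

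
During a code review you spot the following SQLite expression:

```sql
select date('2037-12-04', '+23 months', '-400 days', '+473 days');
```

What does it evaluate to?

2040-01-16

Adding +23 months to 2037-12-04 gives 2039-11-04.
Applying '-400 days' to 2039-11-04: counting 400 days back gives 2038-09-30.
Applying '+473 days' to 2038-09-30: counting 473 days forward gives 2040-01-16.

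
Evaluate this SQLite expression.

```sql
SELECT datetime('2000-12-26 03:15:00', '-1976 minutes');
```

2000-12-24 18:19:00

1976 minutes = 32h 56m; -1976 minutes from 2000-12-26 03:15:00 is 2000-12-24 18:19:00 (crosses midnight).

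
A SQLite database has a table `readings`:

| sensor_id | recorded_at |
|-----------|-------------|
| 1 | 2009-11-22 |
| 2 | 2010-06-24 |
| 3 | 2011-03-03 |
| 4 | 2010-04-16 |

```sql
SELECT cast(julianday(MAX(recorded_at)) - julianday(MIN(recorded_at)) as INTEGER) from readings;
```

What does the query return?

MIN = 2009-11-22, MAX = 2011-03-03.
8 days remain in November 2009 after the 22nd (30 − 22).
Full months from December 2009 through February 2011 contribute their day counts.
Then 3 days into March 2011.
Total: 8 + 31 + 31 + 28 + 31 + 30 + 31 + 30 + 31 + 31 + 30 + 31 + 30 + 31 + 31 + 28 + 3 = 466.

466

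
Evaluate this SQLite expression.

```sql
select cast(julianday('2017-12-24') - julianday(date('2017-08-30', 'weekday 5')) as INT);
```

114

`weekday 5` advances to the next Friday; 2017-08-30 is a Wednesday, so it moves forward to 2017-09-01.
29 days remain in September 2017 after the 1st (30 − 1).
October 2017: 31 days.
November 2017: 30 days.
Then 24 days into December 2017.
Total: 29 + 31 + 30 + 24 = 114.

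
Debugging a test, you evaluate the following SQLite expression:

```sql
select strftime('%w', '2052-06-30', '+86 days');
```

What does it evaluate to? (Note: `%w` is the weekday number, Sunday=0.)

2

First apply '+86 days': 2052-06-30 → 2052-09-24.
2052-09-24 is a Tuesday; with Sunday=0 that is 2.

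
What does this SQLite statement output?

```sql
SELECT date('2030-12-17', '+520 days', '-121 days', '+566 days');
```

2033-08-08

Applying '+520 days' to 2030-12-17: counting 520 days forward gives 2032-05-20.
Applying '-121 days' to 2032-05-20: counting 121 days back gives 2032-01-20.
Applying '+566 days' to 2032-01-20: counting 566 days forward gives 2033-08-08.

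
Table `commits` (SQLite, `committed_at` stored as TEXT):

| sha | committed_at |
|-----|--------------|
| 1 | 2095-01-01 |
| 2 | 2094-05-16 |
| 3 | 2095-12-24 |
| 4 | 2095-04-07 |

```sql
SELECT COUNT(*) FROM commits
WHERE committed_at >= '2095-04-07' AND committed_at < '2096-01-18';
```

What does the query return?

2

Rows in [2095-04-07, 2096-01-18): 2095-12-24, 2095-04-07 → 2 rows.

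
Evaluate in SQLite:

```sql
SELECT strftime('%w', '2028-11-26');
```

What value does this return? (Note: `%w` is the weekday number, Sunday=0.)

2028-11-26 is a Sunday; with Sunday=0 that is 0.

0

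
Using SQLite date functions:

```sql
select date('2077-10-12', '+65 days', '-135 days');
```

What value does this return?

2077-08-03

Applying '+65 days' to 2077-10-12: counting 65 days forward gives 2077-12-16.
Applying '-135 days' to 2077-12-16: counting 135 days back gives 2077-08-03.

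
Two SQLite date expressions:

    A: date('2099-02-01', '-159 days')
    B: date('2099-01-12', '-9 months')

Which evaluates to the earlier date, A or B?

B

A = 2098-08-26.
B = 2098-04-12.
B is earlier.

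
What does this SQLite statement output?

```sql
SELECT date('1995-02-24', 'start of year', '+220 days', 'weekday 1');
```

`start of year` rewinds 1995-02-24 to 1995-01-01.
Applying '+220 days' to 1995-01-01: counting 220 days forward gives 1995-08-09.
`weekday 1` advances to the next Monday; 1995-08-09 is a Wednesday, so it moves forward to 1995-08-14.

1995-08-14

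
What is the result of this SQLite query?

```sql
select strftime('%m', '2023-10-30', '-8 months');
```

03

First apply '-8 months': 2023-10-30 → 2023-03-02.
`%m` extracts the 2-digit month (01-12): 03.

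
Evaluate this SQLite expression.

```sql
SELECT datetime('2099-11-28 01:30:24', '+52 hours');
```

2099-11-30 05:30:24

+52 hours from 2099-11-28 01:30:24 is 2099-11-30 05:30:24 (crosses midnight).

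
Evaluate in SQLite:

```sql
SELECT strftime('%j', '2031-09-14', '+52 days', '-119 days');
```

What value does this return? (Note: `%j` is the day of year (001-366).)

First apply '+52 days', '-119 days': 2031-09-14 → 2031-07-09.
Day-of-year for 2031-07-09: days since 2031-01-01 inclusive = 190, zero-padded to 190.

190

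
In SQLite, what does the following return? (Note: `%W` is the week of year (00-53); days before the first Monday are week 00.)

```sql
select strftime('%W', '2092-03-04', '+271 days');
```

First apply '+271 days': 2092-03-04 → 2092-11-30.
2092-11-30 is a Sunday. SQLite's %W counts Mondays since the year started; the result is 47.

47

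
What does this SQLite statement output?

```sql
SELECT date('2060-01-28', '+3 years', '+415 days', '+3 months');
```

Adding +3 years to 2060-01-28 gives 2063-01-28.
Applying '+415 days' to 2063-01-28: counting 415 days forward gives 2064-03-18.
Adding +3 months to 2064-03-18 gives 2064-06-18.

2064-06-18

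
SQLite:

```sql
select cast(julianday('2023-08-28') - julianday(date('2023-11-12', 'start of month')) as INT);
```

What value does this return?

-65

`start of month` rewinds 2023-11-12 to 2023-11-01.
3 days remain in August 2023 after the 28th (31 − 28).
September 2023: 30 days.
October 2023: 31 days.
Then 1 day into November 2023.
Total: 3 + 30 + 31 + 1 = 65.
The subtraction is earlier − later, so the result is −65 → -65.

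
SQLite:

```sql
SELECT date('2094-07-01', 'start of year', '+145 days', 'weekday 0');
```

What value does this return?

2094-05-30

`start of year` rewinds 2094-07-01 to 2094-01-01.
Applying '+145 days' to 2094-01-01: counting 145 days forward gives 2094-05-26.
`weekday 0` advances to the next Sunday; 2094-05-26 is a Wednesday, so it moves forward to 2094-05-30.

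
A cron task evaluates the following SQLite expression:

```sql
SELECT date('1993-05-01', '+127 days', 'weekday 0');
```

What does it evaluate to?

1993-09-05

Applying '+127 days' to 1993-05-01: counting 127 days forward gives 1993-09-05.
`weekday 0` advances to the next Sunday; 1993-09-05 is already a Sunday, so it stays at 1993-09-05.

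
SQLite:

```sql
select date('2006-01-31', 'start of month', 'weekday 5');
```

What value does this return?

2006-01-06

`start of month` rewinds 2006-01-31 to 2006-01-01.
`weekday 5` advances to the next Friday; 2006-01-01 is a Sunday, so it moves forward to 2006-01-06.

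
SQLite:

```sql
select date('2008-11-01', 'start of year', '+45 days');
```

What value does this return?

2008-02-15

`start of year` rewinds 2008-11-01 to 2008-01-01.
Applying '+45 days' to 2008-01-01: counting 45 days forward gives 2008-02-15.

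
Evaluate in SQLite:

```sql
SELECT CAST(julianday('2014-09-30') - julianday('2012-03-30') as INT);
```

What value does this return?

914

1 day remains in March 2012 after the 30th (31 − 30).
Full months from April 2012 through August 2014 contribute their day counts.
Then 30 days into September 2014.
Total: 1 + 30 + 31 + 30 + 31 + 31 + 30 + 31 + 30 + 31 + 31 + 28 + 31 + 30 + 31 + 30 + 31 + 31 + 30 + 31 + 30 + 31 + 31 + 28 + 31 + 30 + 31 + 30 + 31 + 31 + 30 = 914.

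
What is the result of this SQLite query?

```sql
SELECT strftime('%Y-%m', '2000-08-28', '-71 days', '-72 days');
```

2000-04

First apply '-71 days', '-72 days': 2000-08-28 → 2000-04-07.
`%Y-%m` extracts the year-month: 2000-04.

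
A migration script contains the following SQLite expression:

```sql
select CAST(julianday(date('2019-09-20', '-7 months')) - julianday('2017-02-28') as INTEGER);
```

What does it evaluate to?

Adding -7 months to 2019-09-20 gives 2019-02-20.
0 days remain in February 2017 after the 28th (28 − 28).
Full months from March 2017 through January 2019 contribute their day counts.
Then 20 days into February 2019.
Total: 0 + 31 + 30 + 31 + 30 + 31 + 31 + 30 + 31 + 30 + 31 + 31 + 28 + 31 + 30 + 31 + 30 + 31 + 31 + 30 + 31 + 30 + 31 + 31 + 20 = 722.

722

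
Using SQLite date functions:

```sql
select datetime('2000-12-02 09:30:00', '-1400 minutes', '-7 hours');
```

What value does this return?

1400 minutes = 23h 20m; -1400 minutes from 2000-12-02 09:30:00 is 2000-12-01 10:10:00 (crosses midnight).
-7 hours from 2000-12-01 10:10:00 is 2000-12-01 03:10:00.

2000-12-01 03:10:00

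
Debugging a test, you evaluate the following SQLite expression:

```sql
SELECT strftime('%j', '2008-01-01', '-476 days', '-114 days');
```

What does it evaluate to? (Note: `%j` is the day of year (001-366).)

141

First apply '-476 days', '-114 days': 2008-01-01 → 2006-05-21.
Day-of-year for 2006-05-21: days since 2006-01-01 inclusive = 141, zero-padded to 141.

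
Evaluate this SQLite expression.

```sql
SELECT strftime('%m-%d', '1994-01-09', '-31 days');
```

12-09

First apply '-31 days': 1994-01-09 → 1993-12-09.
`%m-%d` extracts the month-day: 12-09.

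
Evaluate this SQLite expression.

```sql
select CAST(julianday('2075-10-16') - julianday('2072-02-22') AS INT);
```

7 days remain in February 2072 after the 22nd (29 − 22).
Full months from March 2072 through September 2075 contribute their day counts.
Then 16 days into October 2075.
Total: 7 + 31 + 30 + 31 + 30 + 31 + 31 + 30 + 31 + 30 + 31 + 31 + 28 + 31 + 30 + 31 + 30 + 31 + 31 + 30 + 31 + 30 + 31 + 31 + 28 + 31 + 30 + 31 + 30 + 31 + 31 + 30 + 31 + 30 + 31 + 31 + 28 + 31 + 30 + 31 + 30 + 31 + 31 + 30 + 16 = 1332.

1332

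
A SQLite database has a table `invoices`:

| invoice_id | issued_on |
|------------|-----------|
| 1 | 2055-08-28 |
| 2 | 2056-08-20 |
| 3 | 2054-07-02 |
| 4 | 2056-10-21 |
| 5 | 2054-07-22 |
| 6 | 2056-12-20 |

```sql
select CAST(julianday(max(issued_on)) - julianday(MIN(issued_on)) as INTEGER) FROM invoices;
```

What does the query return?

902

MIN = 2054-07-02, MAX = 2056-12-20.
29 days remain in July 2054 after the 2nd (31 − 2).
Full months from August 2054 through November 2056 contribute their day counts.
Then 20 days into December 2056.
Total: 29 + 31 + 30 + 31 + 30 + 31 + 31 + 28 + 31 + 30 + 31 + 30 + 31 + 31 + 30 + 31 + 30 + 31 + 31 + 29 + 31 + 30 + 31 + 30 + 31 + 31 + 30 + 31 + 30 + 20 = 902.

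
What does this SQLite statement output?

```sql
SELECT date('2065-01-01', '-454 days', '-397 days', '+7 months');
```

Applying '-454 days' to 2065-01-01: counting 454 days back gives 2063-10-05.
Applying '-397 days' to 2063-10-05: counting 397 days back gives 2062-09-03.
Adding +7 months to 2062-09-03 gives 2063-04-03.

2063-04-03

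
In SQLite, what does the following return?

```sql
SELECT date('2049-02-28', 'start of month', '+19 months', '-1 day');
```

`start of month` rewinds 2049-02-28 to 2049-02-01.
Adding +19 months to 2049-02-01 gives 2050-09-01.
Going back 1 day from 2050-09-01 reaches 2050-08-31 (last day of August, 31 days).

2050-08-31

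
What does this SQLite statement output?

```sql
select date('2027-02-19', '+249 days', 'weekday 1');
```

Applying '+249 days' to 2027-02-19: counting 249 days forward gives 2027-10-26.
`weekday 1` advances to the next Monday; 2027-10-26 is a Tuesday, so it moves forward to 2027-11-01.

2027-11-01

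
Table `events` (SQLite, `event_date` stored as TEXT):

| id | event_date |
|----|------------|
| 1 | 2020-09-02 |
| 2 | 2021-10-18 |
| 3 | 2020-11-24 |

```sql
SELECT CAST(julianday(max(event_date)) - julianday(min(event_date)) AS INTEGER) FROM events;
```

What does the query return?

MIN = 2020-09-02, MAX = 2021-10-18.
28 days remain in September 2020 after the 2nd (30 − 2).
Full months from October 2020 through September 2021 contribute their day counts.
Then 18 days into October 2021.
Total: 28 + 31 + 30 + 31 + 31 + 28 + 31 + 30 + 31 + 30 + 31 + 31 + 30 + 18 = 411.

411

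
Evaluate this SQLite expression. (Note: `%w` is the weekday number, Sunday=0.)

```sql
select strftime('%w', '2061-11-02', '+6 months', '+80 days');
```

First apply '+6 months', '+80 days': 2061-11-02 → 2062-07-21.
2062-07-21 is a Friday; with Sunday=0 that is 5.

5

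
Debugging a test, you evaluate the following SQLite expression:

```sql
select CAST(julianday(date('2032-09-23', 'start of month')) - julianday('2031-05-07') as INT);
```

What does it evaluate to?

483

`start of month` rewinds 2032-09-23 to 2032-09-01.
24 days remain in May 2031 after the 7th (31 − 7).
Full months from June 2031 through August 2032 contribute their day counts.
Then 1 day into September 2032.
Total: 24 + 30 + 31 + 31 + 30 + 31 + 30 + 31 + 31 + 29 + 31 + 30 + 31 + 30 + 31 + 31 + 1 = 483.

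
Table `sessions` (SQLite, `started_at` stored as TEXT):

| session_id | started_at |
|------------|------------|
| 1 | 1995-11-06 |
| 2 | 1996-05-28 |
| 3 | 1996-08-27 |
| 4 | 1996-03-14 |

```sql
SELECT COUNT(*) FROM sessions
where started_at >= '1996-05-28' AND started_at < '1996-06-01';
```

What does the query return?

Rows in [1996-05-28, 1996-06-01): 1996-05-28 → 1 row.

1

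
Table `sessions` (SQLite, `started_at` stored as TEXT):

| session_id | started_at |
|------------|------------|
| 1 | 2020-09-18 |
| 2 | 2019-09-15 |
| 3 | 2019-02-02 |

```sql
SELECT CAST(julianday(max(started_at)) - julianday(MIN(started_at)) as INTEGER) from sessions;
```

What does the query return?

594

MIN = 2019-02-02, MAX = 2020-09-18.
26 days remain in February 2019 after the 2nd (28 − 2).
Full months from March 2019 through August 2020 contribute their day counts.
Then 18 days into September 2020.
Total: 26 + 31 + 30 + 31 + 30 + 31 + 31 + 30 + 31 + 30 + 31 + 31 + 29 + 31 + 30 + 31 + 30 + 31 + 31 + 18 = 594.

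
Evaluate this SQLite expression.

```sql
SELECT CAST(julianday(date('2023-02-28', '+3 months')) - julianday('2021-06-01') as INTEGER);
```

Adding +3 months to 2023-02-28 gives 2023-05-28.
29 days remain in June 2021 after the 1st (30 − 1).
Full months from July 2021 through April 2023 contribute their day counts.
Then 28 days into May 2023.
Total: 29 + 31 + 31 + 30 + 31 + 30 + 31 + 31 + 28 + 31 + 30 + 31 + 30 + 31 + 31 + 30 + 31 + 30 + 31 + 31 + 28 + 31 + 30 + 28 = 726.

726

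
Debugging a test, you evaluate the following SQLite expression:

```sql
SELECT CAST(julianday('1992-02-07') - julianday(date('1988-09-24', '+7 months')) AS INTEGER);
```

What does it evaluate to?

Adding +7 months to 1988-09-24 gives 1989-04-24.
6 days remain in April 1989 after the 24th (30 − 24).
Full months from May 1989 through January 1992 contribute their day counts.
Then 7 days into February 1992.
Total: 6 + 31 + 30 + 31 + 31 + 30 + 31 + 30 + 31 + 31 + 28 + 31 + 30 + 31 + 30 + 31 + 31 + 30 + 31 + 30 + 31 + 31 + 28 + 31 + 30 + 31 + 30 + 31 + 31 + 30 + 31 + 30 + 31 + 31 + 7 = 1019.

1019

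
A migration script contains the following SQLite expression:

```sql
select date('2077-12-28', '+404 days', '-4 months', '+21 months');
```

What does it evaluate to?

Applying '+404 days' to 2077-12-28: counting 404 days forward gives 2079-02-05.
Adding -4 months to 2079-02-05 gives 2078-10-05.
Adding +21 months to 2078-10-05 gives 2080-07-05.

2080-07-05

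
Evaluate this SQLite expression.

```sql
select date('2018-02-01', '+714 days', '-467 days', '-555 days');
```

2017-03-30

Applying '+714 days' to 2018-02-01: counting 714 days forward gives 2020-01-16.
Applying '-467 days' to 2020-01-16: counting 467 days back gives 2018-10-06.
Applying '-555 days' to 2018-10-06: counting 555 days back gives 2017-03-30.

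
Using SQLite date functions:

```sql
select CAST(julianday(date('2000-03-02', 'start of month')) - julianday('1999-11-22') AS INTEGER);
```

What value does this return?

100

`start of month` rewinds 2000-03-02 to 2000-03-01.
8 days remain in November 1999 after the 22nd (30 − 22).
December 1999: 31 days.
January 2000: 31 days.
February 2000: 29 days (leap year).
Then 1 day into March 2000.
Total: 8 + 31 + 31 + 29 + 1 = 100.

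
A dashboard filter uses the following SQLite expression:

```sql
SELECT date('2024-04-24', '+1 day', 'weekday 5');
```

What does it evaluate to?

2024-04-26

Advancing 1 more day within April lands on 2024-04-25.
`weekday 5` advances to the next Friday; 2024-04-25 is a Thursday, so it moves forward to 2024-04-26.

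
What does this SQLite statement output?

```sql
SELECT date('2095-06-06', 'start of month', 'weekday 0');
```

`start of month` rewinds 2095-06-06 to 2095-06-01.
`weekday 0` advances to the next Sunday; 2095-06-01 is a Wednesday, so it moves forward to 2095-06-05.

2095-06-05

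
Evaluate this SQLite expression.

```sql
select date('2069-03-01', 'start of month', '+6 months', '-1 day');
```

2069-08-31

`start of month` rewinds 2069-03-01 to 2069-03-01.
Adding +6 months to 2069-03-01 gives 2069-09-01.
Going back 1 day from 2069-09-01 reaches 2069-08-31 (last day of August, 31 days).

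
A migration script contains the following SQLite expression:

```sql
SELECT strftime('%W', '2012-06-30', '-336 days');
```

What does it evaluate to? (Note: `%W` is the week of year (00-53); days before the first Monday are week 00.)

First apply '-336 days': 2012-06-30 → 2011-07-30.
2011-07-30 is a Saturday. SQLite's %W counts Mondays since the year started; the result is 30.

30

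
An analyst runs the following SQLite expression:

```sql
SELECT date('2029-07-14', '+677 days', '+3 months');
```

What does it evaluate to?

Applying '+677 days' to 2029-07-14: counting 677 days forward gives 2031-05-22.
Adding +3 months to 2031-05-22 gives 2031-08-22.

2031-08-22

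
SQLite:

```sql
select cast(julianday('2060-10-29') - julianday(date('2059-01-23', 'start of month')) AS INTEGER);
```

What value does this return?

`start of month` rewinds 2059-01-23 to 2059-01-01.
30 days remain in January 2059 after the 1st (31 − 1).
Full months from February 2059 through September 2060 contribute their day counts.
Then 29 days into October 2060.
Total: 30 + 28 + 31 + 30 + 31 + 30 + 31 + 31 + 30 + 31 + 30 + 31 + 31 + 29 + 31 + 30 + 31 + 30 + 31 + 31 + 30 + 29 = 667.

667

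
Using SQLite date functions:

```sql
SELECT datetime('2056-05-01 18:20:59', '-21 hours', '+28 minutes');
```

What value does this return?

2056-04-30 21:48:59

-21 hours from 2056-05-01 18:20:59 is 2056-04-30 21:20:59 (crosses midnight).
+28 minutes from 2056-04-30 21:20:59 is 2056-04-30 21:48:59.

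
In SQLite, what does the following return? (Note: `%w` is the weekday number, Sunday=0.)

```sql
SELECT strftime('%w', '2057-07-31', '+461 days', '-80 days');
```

5

First apply '+461 days', '-80 days': 2057-07-31 → 2058-08-16.
2058-08-16 is a Friday; with Sunday=0 that is 5.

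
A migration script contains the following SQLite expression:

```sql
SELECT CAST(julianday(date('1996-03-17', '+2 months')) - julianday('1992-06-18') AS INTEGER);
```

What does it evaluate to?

1429

Adding +2 months to 1996-03-17 gives 1996-05-17.
12 days remain in June 1992 after the 18th (30 − 18).
Full months from July 1992 through April 1996 contribute their day counts.
Then 17 days into May 1996.
Total: 12 + 31 + 31 + 30 + 31 + 30 + 31 + 31 + 28 + 31 + 30 + 31 + 30 + 31 + 31 + 30 + 31 + 30 + 31 + 31 + 28 + 31 + 30 + 31 + 30 + 31 + 31 + 30 + 31 + 30 + 31 + 31 + 28 + 31 + 30 + 31 + 30 + 31 + 31 + 30 + 31 + 30 + 31 + 31 + 29 + 31 + 30 + 17 = 1429.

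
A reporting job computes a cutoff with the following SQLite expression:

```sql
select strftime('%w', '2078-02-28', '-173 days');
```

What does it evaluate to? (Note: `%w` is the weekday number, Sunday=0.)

3

First apply '-173 days': 2078-02-28 → 2077-09-08.
2077-09-08 is a Wednesday; with Sunday=0 that is 3.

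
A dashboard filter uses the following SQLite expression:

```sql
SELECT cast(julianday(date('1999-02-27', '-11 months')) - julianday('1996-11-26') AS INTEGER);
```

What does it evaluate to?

Adding -11 months to 1999-02-27 gives 1998-03-27.
4 days remain in November 1996 after the 26th (30 − 26).
Full months from December 1996 through February 1998 contribute their day counts.
Then 27 days into March 1998.
Total: 4 + 31 + 31 + 28 + 31 + 30 + 31 + 30 + 31 + 31 + 30 + 31 + 30 + 31 + 31 + 28 + 27 = 486.

486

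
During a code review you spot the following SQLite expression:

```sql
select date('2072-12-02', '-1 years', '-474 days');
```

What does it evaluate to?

2070-08-15

Adding -1 year to 2072-12-02 gives 2071-12-02.
Applying '-474 days' to 2071-12-02: counting 474 days back gives 2070-08-15.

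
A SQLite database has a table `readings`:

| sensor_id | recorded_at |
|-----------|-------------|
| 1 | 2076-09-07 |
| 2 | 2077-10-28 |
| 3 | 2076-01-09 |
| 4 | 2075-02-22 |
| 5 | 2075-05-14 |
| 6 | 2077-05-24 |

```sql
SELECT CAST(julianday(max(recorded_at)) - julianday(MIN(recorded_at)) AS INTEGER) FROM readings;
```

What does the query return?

979

MIN = 2075-02-22, MAX = 2077-10-28.
6 days remain in February 2075 after the 22nd (28 − 22).
Full months from March 2075 through September 2077 contribute their day counts.
Then 28 days into October 2077.
Total: 6 + 31 + 30 + 31 + 30 + 31 + 31 + 30 + 31 + 30 + 31 + 31 + 29 + 31 + 30 + 31 + 30 + 31 + 31 + 30 + 31 + 30 + 31 + 31 + 28 + 31 + 30 + 31 + 30 + 31 + 31 + 30 + 28 = 979.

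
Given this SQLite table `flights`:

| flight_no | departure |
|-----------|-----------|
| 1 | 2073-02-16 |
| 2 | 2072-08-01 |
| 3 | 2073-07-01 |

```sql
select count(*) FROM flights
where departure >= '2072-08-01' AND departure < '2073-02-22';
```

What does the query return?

2

Rows in [2072-08-01, 2073-02-22): 2073-02-16, 2072-08-01 → 2 rows.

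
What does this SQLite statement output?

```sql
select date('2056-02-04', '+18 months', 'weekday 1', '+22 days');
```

2057-08-28

Adding +18 months to 2056-02-04 gives 2057-08-04.
`weekday 1` advances to the next Monday; 2057-08-04 is a Saturday, so it moves forward to 2057-08-06.
Advancing 22 more days within August lands on 2057-08-28.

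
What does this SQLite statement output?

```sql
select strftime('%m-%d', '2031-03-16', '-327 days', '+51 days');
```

06-13

First apply '-327 days', '+51 days': 2031-03-16 → 2030-06-13.
`%m-%d` extracts the month-day: 06-13.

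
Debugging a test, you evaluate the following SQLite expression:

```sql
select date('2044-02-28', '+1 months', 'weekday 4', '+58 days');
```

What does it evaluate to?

2044-05-28

Adding +1 month to 2044-02-28 gives 2044-03-28.
`weekday 4` advances to the next Thursday; 2044-03-28 is a Monday, so it moves forward to 2044-03-31.
Applying '+58 days' to 2044-03-31: counting 58 days forward gives 2044-05-28.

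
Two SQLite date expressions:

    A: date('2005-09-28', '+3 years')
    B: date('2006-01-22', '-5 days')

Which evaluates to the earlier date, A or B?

B

A = 2008-09-28.
B = 2006-01-17.
B is earlier.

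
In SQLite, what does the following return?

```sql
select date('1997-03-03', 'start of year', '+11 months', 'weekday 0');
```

`start of year` rewinds 1997-03-03 to 1997-01-01.
Adding +11 months to 1997-01-01 gives 1997-12-01.
`weekday 0` advances to the next Sunday; 1997-12-01 is a Monday, so it moves forward to 1997-12-07.

1997-12-07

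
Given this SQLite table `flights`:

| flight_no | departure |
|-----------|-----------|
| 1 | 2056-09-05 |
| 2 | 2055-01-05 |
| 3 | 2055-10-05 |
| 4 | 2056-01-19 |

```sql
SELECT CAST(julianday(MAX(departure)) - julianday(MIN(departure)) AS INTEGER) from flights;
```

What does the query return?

MIN = 2055-01-05, MAX = 2056-09-05.
26 days remain in January 2055 after the 5th (31 − 5).
Full months from February 2055 through August 2056 contribute their day counts.
Then 5 days into September 2056.
Total: 26 + 28 + 31 + 30 + 31 + 30 + 31 + 31 + 30 + 31 + 30 + 31 + 31 + 29 + 31 + 30 + 31 + 30 + 31 + 31 + 5 = 609.

609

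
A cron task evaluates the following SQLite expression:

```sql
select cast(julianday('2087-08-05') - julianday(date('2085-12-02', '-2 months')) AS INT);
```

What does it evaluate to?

672

Adding -2 months to 2085-12-02 gives 2085-10-02.
29 days remain in October 2085 after the 2nd (31 − 2).
Full months from November 2085 through July 2087 contribute their day counts.
Then 5 days into August 2087.
Total: 29 + 30 + 31 + 31 + 28 + 31 + 30 + 31 + 30 + 31 + 31 + 30 + 31 + 30 + 31 + 31 + 28 + 31 + 30 + 31 + 30 + 31 + 5 = 672.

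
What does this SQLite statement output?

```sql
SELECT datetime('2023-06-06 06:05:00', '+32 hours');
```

+32 hours from 2023-06-06 06:05:00 is 2023-06-07 14:05:00 (crosses midnight).

2023-06-07 14:05:00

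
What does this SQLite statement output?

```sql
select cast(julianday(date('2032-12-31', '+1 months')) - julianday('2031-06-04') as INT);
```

Adding +1 month to 2032-12-31 gives 2033-01-31.
26 days remain in June 2031 after the 4th (30 − 4).
Full months from July 2031 through December 2032 contribute their day counts.
Then 31 days into January 2033.
Total: 26 + 31 + 31 + 30 + 31 + 30 + 31 + 31 + 29 + 31 + 30 + 31 + 30 + 31 + 31 + 30 + 31 + 30 + 31 + 31 = 607.

607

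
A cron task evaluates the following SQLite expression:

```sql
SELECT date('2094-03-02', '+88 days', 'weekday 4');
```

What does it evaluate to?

2094-06-03

Applying '+88 days' to 2094-03-02: counting 88 days forward gives 2094-05-29.
`weekday 4` advances to the next Thursday; 2094-05-29 is a Saturday, so it moves forward to 2094-06-03.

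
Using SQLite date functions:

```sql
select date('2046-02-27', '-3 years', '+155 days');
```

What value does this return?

Adding -3 years to 2046-02-27 gives 2043-02-27.
Applying '+155 days' to 2043-02-27: counting 155 days forward gives 2043-08-01.

2043-08-01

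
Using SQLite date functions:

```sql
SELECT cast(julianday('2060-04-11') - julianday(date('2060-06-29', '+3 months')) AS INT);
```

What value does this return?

-171

Adding +3 months to 2060-06-29 gives 2060-09-29.
19 days remain in April 2060 after the 11th (30 − 11).
May 2060: 31 days.
June 2060: 30 days.
July 2060: 31 days.
August 2060: 31 days.
Then 29 days into September 2060.
Total: 19 + 31 + 30 + 31 + 31 + 29 = 171.
The subtraction is earlier − later, so the result is −171 → -171.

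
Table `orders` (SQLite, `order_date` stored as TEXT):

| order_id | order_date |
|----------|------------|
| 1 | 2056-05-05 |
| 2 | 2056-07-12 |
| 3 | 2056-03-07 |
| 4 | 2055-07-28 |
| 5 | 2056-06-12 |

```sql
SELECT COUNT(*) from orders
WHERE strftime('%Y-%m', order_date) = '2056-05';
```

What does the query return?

1

Rows with year-month 2056-05: 2056-05-05 → 1.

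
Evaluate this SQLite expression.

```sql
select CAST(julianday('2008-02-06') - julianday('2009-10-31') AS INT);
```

-633

23 days remain in February 2008 after the 6th (29 − 6).
Full months from March 2008 through September 2009 contribute their day counts.
Then 31 days into October 2009.
Total: 23 + 31 + 30 + 31 + 30 + 31 + 31 + 30 + 31 + 30 + 31 + 31 + 28 + 31 + 30 + 31 + 30 + 31 + 31 + 30 + 31 = 633.
The subtraction is earlier − later, so the result is −633 → -633.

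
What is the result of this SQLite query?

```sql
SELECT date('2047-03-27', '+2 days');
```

Advancing 2 more days within March lands on 2047-03-29.

2047-03-29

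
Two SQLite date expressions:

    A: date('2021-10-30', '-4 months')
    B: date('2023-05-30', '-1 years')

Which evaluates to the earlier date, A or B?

A

A = 2021-06-30.
B = 2022-05-30.
A is earlier.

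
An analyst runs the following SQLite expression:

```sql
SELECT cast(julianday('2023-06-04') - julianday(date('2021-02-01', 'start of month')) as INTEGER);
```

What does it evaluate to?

853

`start of month` rewinds 2021-02-01 to 2021-02-01.
27 days remain in February 2021 after the 1st (28 − 1).
Full months from March 2021 through May 2023 contribute their day counts.
Then 4 days into June 2023.
Total: 27 + 31 + 30 + 31 + 30 + 31 + 31 + 30 + 31 + 30 + 31 + 31 + 28 + 31 + 30 + 31 + 30 + 31 + 31 + 30 + 31 + 30 + 31 + 31 + 28 + 31 + 30 + 31 + 4 = 853.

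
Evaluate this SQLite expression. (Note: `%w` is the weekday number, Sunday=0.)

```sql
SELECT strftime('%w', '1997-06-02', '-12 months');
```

First apply '-12 months': 1997-06-02 → 1996-06-02.
1996-06-02 is a Sunday; with Sunday=0 that is 0.

0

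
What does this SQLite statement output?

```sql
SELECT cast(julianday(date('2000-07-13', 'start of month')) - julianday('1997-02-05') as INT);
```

`start of month` rewinds 2000-07-13 to 2000-07-01.
23 days remain in February 1997 after the 5th (28 − 5).
Full months from March 1997 through June 2000 contribute their day counts.
Then 1 day into July 2000.
Total: 23 + 31 + 30 + 31 + 30 + 31 + 31 + 30 + 31 + 30 + 31 + 31 + 28 + 31 + 30 + 31 + 30 + 31 + 31 + 30 + 31 + 30 + 31 + 31 + 28 + 31 + 30 + 31 + 30 + 31 + 31 + 30 + 31 + 30 + 31 + 31 + 29 + 31 + 30 + 31 + 30 + 1 = 1242.

1242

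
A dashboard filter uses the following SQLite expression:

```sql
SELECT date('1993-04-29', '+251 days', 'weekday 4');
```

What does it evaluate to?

Applying '+251 days' to 1993-04-29: counting 251 days forward gives 1994-01-05.
`weekday 4` advances to the next Thursday; 1994-01-05 is a Wednesday, so it moves forward to 1994-01-06.

1994-01-06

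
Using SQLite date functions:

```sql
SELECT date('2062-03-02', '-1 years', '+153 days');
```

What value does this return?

Adding -1 year to 2062-03-02 gives 2061-03-02.
Applying '+153 days' to 2061-03-02: counting 153 days forward gives 2061-08-02.

2061-08-02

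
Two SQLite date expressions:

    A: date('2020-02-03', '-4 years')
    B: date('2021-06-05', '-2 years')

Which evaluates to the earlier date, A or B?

A = 2016-02-03.
B = 2019-06-05.
A is earlier.

A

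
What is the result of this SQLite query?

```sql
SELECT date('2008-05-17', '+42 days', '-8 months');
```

2007-10-28

Applying '+42 days' to 2008-05-17: counting 42 days forward gives 2008-06-28.
Adding -8 months to 2008-06-28 gives 2007-10-28.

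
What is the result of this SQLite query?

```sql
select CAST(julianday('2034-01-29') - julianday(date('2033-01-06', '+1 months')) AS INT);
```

Adding +1 month to 2033-01-06 gives 2033-02-06.
22 days remain in February 2033 after the 6th (28 − 6).
Full months from March 2033 through December 2033 contribute their day counts.
Then 29 days into January 2034.
Total: 22 + 31 + 30 + 31 + 30 + 31 + 31 + 30 + 31 + 30 + 31 + 29 = 357.

357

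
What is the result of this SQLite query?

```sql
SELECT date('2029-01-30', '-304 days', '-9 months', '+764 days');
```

Applying '-304 days' to 2029-01-30: counting 304 days back gives 2028-04-01.
Adding -9 months to 2028-04-01 gives 2027-07-01.
Applying '+764 days' to 2027-07-01: counting 764 days forward gives 2029-08-03.

2029-08-03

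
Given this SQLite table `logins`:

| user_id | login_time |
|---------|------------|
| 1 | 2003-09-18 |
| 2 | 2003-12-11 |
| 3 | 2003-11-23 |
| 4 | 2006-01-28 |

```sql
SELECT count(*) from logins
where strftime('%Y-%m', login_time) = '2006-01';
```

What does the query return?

Rows with year-month 2006-01: 2006-01-28 → 1.

1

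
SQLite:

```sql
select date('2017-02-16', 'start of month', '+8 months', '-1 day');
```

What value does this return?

2017-09-30

`start of month` rewinds 2017-02-16 to 2017-02-01.
Adding +8 months to 2017-02-01 gives 2017-10-01.
Going back 1 day from 2017-10-01 reaches 2017-09-30 (last day of September, 30 days).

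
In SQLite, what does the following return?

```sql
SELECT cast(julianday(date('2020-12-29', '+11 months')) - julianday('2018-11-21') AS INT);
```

Adding +11 months to 2020-12-29 gives 2021-11-29.
9 days remain in November 2018 after the 21st (30 − 21).
Full months from December 2018 through October 2021 contribute their day counts.
Then 29 days into November 2021.
Total: 9 + 31 + 31 + 28 + 31 + 30 + 31 + 30 + 31 + 31 + 30 + 31 + 30 + 31 + 31 + 29 + 31 + 30 + 31 + 30 + 31 + 31 + 30 + 31 + 30 + 31 + 31 + 28 + 31 + 30 + 31 + 30 + 31 + 31 + 30 + 31 + 29 = 1104.

1104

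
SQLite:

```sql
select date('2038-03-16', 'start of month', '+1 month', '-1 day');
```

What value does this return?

`start of month` rewinds 2038-03-16 to 2038-03-01.
Adding +1 month to 2038-03-01 gives 2038-04-01.
Going back 1 day from 2038-04-01 reaches 2038-03-31 (last day of March, 31 days).

2038-03-31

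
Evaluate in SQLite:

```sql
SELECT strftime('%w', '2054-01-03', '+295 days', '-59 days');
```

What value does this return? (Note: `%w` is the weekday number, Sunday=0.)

4

First apply '+295 days', '-59 days': 2054-01-03 → 2054-08-27.
2054-08-27 is a Thursday; with Sunday=0 that is 4.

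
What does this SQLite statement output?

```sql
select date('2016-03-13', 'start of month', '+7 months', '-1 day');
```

2016-09-30

`start of month` rewinds 2016-03-13 to 2016-03-01.
Adding +7 months to 2016-03-01 gives 2016-10-01.
Going back 1 day from 2016-10-01 reaches 2016-09-30 (last day of September, 30 days).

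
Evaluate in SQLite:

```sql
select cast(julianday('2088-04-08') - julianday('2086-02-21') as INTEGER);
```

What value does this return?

777

7 days remain in February 2086 after the 21st (28 − 21).
Full months from March 2086 through March 2088 contribute their day counts.
Then 8 days into April 2088.
Total: 7 + 31 + 30 + 31 + 30 + 31 + 31 + 30 + 31 + 30 + 31 + 31 + 28 + 31 + 30 + 31 + 30 + 31 + 31 + 30 + 31 + 30 + 31 + 31 + 29 + 31 + 8 = 777.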